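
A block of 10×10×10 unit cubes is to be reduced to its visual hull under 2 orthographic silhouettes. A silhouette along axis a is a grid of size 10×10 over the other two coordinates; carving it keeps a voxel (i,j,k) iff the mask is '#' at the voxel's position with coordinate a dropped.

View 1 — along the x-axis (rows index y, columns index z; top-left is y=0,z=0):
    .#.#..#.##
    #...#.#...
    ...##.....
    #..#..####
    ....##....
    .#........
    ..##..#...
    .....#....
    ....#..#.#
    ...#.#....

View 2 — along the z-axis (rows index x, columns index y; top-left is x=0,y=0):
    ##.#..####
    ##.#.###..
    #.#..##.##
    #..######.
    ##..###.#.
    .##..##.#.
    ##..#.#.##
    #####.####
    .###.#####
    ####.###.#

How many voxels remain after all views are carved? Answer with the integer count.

start: 10×10×10 = 1000 voxels
[1] x-view keeps 28 columns → grid now 280
[2] z-view keeps 68 columns → grid now 197

remaining voxels: 197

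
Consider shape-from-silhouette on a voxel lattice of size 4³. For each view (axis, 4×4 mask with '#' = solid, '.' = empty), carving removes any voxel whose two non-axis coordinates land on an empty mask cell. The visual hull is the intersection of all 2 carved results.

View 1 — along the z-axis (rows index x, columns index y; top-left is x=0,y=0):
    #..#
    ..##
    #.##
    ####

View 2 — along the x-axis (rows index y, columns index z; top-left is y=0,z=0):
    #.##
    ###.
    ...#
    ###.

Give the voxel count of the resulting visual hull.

|visual hull| = 27

initial block: 4^3 = 64
after view 1 [z-axis, 11 of 16 cells solid] → remaining = 44
after view 2 [x-axis, 10 of 16 cells solid] → remaining = 27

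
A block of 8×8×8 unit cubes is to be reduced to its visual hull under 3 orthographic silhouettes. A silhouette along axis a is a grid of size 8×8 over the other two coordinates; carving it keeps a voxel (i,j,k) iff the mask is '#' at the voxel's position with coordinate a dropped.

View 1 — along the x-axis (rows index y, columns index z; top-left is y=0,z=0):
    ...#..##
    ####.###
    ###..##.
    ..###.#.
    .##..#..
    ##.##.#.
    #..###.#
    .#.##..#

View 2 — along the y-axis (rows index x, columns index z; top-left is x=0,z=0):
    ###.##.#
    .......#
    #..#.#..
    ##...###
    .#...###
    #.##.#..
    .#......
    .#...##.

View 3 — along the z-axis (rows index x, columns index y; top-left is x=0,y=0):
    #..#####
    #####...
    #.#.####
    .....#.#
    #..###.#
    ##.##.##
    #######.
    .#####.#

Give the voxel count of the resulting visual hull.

|visual hull| = 71

initial block: 8^3 = 512
[1] x-view keeps 36 columns → grid now 288
[2] y-view keeps 27 columns → grid now 120
[3] z-view keeps 43 columns → grid now 71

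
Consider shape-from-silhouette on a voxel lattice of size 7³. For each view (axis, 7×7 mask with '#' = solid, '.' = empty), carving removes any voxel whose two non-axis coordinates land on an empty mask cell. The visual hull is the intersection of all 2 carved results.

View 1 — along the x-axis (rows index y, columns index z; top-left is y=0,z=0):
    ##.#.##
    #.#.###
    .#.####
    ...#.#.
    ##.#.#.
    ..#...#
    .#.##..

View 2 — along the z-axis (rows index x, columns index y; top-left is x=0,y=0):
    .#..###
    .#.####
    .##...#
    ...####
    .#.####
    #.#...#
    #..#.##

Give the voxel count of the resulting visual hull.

start: 7×7×7 = 343 voxels
step 1: project along x, AND mask (26/49) → |grid| = 182
step 2: project along z, AND mask (28/49) → |grid| = 95

remaining voxels: 95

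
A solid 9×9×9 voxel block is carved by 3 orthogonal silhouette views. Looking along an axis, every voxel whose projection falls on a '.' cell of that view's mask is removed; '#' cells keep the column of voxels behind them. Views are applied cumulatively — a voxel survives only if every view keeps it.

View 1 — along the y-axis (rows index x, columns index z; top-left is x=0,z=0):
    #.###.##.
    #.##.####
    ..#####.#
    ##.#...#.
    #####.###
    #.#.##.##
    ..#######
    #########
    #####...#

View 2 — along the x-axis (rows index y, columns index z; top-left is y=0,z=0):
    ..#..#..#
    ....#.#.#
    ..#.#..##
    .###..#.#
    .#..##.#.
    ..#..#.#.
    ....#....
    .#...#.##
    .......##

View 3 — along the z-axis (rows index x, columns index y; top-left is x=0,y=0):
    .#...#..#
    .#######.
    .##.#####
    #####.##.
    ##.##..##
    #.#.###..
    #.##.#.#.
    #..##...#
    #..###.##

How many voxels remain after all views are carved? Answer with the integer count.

voxel count = 118

initial block: 9^3 = 729
after view 1 [y-axis, 59 of 81 cells solid] → remaining = 531
after view 2 [x-axis, 29 of 81 cells solid] → remaining = 189
after view 3 [z-axis, 50 of 81 cells solid] → remaining = 118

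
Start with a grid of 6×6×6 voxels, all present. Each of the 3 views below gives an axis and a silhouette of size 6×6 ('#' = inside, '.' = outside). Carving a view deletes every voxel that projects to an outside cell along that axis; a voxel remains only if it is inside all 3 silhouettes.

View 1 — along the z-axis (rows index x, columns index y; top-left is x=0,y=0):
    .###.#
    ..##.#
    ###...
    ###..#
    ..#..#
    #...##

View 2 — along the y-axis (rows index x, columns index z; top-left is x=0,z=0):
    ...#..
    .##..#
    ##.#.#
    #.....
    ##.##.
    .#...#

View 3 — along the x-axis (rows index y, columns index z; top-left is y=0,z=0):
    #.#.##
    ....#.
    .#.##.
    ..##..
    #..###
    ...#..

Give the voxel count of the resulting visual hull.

|visual hull| = 16

before carving: 216 voxels (6×6×6)
step 1: project along z, AND mask (19/36) → |grid| = 114
step 2: project along y, AND mask (15/36) → |grid| = 43
step 3: project along x, AND mask (15/36) → |grid| = 16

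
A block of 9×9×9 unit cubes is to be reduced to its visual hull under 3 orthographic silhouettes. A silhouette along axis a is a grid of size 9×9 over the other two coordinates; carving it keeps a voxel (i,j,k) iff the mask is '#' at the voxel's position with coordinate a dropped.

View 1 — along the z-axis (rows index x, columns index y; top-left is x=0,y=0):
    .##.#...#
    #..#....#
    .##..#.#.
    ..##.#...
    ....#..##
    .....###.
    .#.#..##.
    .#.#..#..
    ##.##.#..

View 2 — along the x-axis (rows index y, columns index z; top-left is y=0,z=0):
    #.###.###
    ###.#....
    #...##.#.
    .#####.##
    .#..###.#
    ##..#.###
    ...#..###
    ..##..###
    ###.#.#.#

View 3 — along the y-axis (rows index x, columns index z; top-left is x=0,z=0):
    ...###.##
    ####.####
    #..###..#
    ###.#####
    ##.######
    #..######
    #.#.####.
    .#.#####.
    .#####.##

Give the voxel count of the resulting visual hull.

remaining voxels: 123

start: 9×9×9 = 729 voxels
step 1: project along z, AND mask (32/81) → |grid| = 288
step 2: project along x, AND mask (48/81) → |grid| = 168
step 3: project along y, AND mask (60/81) → |grid| = 123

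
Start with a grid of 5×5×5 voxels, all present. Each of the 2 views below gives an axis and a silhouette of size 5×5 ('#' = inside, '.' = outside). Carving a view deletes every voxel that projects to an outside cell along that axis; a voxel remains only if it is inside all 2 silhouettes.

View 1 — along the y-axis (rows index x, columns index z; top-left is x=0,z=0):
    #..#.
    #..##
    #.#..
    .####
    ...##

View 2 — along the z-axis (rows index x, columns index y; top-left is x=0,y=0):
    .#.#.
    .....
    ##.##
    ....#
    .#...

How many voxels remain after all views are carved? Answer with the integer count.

full grid |V| = 125
  1. axis=1 (XZ plane), |mask|=13  ⇒  voxels=65
  2. axis=2 (XY plane), |mask|=8  ⇒  voxels=18

18 voxels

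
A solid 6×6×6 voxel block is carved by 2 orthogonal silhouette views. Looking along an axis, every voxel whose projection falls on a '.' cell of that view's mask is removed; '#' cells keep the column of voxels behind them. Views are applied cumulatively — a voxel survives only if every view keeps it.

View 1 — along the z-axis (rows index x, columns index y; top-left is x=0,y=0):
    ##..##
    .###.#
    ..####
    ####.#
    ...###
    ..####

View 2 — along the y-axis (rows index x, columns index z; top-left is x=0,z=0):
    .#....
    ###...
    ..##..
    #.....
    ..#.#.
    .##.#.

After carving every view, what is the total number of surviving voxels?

|visual hull| = 47

full grid |V| = 216
carve view 1 (along z, XY-mask fill 24/36): 144 voxels remain
carve view 2 (along y, XZ-mask fill 12/36): 47 voxels remain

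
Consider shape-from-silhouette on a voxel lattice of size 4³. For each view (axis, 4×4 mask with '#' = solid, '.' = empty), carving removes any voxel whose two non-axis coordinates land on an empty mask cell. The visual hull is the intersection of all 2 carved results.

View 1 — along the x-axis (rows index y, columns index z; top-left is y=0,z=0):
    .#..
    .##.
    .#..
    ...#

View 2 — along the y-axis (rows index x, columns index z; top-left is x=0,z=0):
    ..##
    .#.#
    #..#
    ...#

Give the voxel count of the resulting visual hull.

8 voxels

initial block: 4^3 = 64
after view 1 [x-axis, 5 of 16 cells solid] → remaining = 20
after view 2 [y-axis, 7 of 16 cells solid] → remaining = 8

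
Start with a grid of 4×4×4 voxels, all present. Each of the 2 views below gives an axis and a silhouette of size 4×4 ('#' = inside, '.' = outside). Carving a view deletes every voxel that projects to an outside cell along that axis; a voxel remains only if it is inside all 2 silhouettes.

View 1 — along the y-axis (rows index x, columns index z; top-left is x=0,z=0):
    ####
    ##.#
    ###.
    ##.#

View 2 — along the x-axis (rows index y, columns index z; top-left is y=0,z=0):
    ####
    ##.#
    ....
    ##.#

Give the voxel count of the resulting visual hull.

start: 4×4×4 = 64 voxels
after view 1 [y-axis, 13 of 16 cells solid] → remaining = 52
after view 2 [x-axis, 10 of 16 cells solid] → remaining = 35

|visual hull| = 35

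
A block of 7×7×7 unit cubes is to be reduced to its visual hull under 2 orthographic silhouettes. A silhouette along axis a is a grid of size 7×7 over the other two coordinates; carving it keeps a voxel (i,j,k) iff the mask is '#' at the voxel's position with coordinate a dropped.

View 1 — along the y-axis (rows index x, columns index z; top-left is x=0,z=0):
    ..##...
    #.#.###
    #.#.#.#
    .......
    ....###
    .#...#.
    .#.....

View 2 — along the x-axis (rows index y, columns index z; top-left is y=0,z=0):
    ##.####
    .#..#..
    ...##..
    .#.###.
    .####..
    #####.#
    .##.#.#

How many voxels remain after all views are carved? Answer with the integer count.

full grid |V| = 343
step 1: project along y, AND mask (17/49) → |grid| = 119
step 2: project along x, AND mask (28/49) → |grid| = 66

remaining voxels: 66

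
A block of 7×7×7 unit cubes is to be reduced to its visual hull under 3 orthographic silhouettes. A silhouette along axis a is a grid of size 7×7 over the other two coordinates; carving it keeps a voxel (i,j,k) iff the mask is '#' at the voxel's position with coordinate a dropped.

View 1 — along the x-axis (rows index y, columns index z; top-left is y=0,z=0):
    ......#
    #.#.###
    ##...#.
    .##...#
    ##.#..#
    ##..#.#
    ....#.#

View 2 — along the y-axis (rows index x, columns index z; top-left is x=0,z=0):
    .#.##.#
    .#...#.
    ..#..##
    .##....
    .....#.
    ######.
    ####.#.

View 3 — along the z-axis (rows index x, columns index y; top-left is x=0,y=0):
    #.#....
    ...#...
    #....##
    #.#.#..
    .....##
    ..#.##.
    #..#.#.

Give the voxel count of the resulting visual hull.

21 voxels

initial block: 7^3 = 343
[1] x-view keeps 22 columns → grid now 154
[2] y-view keeps 23 columns → grid now 67
[3] z-view keeps 17 columns → grid now 21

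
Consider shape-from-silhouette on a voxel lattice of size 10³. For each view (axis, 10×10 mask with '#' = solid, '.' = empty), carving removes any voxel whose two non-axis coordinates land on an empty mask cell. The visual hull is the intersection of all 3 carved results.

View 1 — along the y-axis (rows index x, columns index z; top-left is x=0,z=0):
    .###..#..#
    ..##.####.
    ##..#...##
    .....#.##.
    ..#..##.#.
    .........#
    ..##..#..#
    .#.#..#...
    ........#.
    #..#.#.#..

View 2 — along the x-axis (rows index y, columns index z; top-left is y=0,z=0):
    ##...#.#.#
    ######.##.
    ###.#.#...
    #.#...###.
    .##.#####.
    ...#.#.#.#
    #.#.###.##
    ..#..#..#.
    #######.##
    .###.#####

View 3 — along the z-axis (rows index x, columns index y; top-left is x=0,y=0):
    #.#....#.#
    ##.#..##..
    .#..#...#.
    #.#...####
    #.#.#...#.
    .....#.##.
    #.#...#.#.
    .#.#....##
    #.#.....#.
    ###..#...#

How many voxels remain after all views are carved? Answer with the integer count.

before carving: 1000 voxels (10×10×10)
V1 y: intersect with XZ mask (36 set) -- 360 left
V2 x: intersect with YZ mask (61 set) -- 222 left
V3 z: intersect with XY mask (41 set) -- 99 left

99 voxels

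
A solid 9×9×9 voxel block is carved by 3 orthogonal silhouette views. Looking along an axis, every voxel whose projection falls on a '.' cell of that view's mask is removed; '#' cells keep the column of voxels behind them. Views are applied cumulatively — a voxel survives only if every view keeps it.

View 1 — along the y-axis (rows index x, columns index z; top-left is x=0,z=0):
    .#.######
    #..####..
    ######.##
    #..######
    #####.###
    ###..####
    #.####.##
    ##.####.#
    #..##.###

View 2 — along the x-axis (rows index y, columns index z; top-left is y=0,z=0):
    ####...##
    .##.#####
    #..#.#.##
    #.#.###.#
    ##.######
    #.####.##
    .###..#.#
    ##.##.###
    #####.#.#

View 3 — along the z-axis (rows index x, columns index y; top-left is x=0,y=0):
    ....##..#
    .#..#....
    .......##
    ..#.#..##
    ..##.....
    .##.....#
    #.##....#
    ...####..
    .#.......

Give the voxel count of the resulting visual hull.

start: 9×9×9 = 729 voxels
step 1: project along y, AND mask (62/81) → |grid| = 558
step 2: project along x, AND mask (58/81) → |grid| = 405
step 3: project along z, AND mask (25/81) → |grid| = 129

129 voxels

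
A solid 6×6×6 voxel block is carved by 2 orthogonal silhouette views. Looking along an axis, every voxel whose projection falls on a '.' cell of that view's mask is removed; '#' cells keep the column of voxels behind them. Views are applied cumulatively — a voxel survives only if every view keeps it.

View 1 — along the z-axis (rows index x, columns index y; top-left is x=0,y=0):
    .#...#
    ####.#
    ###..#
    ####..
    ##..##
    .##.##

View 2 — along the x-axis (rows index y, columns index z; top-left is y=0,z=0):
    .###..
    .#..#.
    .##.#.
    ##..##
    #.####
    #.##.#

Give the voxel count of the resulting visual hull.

74 voxels

initial block: 6^3 = 216
V1 z: intersect with XY mask (23 set) -- 138 left
V2 x: intersect with YZ mask (21 set) -- 74 left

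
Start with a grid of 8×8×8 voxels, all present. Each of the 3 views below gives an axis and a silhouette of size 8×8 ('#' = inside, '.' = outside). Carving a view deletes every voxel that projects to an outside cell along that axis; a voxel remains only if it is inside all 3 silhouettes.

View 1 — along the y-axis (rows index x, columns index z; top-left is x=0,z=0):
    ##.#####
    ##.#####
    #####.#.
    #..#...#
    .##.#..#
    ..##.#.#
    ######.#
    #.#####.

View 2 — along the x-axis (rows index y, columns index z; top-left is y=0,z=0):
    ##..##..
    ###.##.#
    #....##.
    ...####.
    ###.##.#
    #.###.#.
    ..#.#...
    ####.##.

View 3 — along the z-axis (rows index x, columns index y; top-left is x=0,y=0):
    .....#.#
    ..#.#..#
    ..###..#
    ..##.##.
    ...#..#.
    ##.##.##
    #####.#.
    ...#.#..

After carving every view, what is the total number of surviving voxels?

voxel count = 88

full grid |V| = 512
carve view 1 (along y, XZ-mask fill 44/64): 352 voxels remain
carve view 2 (along x, YZ-mask fill 36/64): 196 voxels remain
carve view 3 (along z, XY-mask fill 29/64): 88 voxels remain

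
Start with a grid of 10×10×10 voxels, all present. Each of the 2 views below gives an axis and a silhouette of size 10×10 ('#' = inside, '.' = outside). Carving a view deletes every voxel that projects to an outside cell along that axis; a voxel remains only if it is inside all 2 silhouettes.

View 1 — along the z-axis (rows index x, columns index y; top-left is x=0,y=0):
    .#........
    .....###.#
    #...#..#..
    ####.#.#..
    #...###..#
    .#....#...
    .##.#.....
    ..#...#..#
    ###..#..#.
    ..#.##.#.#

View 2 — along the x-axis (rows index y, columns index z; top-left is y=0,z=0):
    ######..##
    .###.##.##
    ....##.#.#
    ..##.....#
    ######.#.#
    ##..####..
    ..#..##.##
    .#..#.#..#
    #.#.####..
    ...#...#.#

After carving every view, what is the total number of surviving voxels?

remaining voxels: 206

full grid |V| = 1000
step 1: project along z, AND mask (37/100) → |grid| = 370
step 2: project along x, AND mask (54/100) → |grid| = 206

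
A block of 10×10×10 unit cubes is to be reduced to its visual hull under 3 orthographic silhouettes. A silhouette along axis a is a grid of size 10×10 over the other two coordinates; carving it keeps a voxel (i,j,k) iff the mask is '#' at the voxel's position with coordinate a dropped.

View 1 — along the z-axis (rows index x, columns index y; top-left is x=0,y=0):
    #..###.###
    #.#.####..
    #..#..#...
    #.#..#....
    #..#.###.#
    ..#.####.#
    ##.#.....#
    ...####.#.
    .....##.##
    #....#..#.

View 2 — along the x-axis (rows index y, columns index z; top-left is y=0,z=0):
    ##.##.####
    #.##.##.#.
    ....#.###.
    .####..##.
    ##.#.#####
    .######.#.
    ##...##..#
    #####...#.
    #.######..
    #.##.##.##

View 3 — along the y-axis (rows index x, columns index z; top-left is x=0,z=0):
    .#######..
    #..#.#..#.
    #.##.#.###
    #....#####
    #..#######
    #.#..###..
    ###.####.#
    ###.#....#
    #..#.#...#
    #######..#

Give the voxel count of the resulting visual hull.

voxel count = 186

full grid |V| = 1000
[1] z-view keeps 47 columns → grid now 470
[2] x-view keeps 64 columns → grid now 309
[3] y-view keeps 62 columns → grid now 186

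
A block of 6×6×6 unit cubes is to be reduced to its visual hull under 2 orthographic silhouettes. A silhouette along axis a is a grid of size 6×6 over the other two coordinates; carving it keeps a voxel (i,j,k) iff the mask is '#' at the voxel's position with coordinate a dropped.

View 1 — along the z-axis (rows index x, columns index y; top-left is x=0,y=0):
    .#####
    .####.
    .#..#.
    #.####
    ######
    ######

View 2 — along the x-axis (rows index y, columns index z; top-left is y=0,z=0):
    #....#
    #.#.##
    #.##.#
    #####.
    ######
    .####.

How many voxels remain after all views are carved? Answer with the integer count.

voxel count = 123

full grid |V| = 216
[1] z-view keeps 28 columns → grid now 168
[2] x-view keeps 25 columns → grid now 123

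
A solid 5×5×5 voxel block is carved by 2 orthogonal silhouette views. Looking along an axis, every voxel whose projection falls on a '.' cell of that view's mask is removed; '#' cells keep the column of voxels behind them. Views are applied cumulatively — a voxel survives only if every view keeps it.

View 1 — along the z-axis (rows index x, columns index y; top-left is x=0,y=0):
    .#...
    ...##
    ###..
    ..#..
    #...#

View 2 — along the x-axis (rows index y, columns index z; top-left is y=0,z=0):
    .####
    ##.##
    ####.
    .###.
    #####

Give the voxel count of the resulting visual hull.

start: 5×5×5 = 125 voxels
[1] z-view keeps 9 columns → grid now 45
[2] x-view keeps 20 columns → grid now 37

voxel count = 37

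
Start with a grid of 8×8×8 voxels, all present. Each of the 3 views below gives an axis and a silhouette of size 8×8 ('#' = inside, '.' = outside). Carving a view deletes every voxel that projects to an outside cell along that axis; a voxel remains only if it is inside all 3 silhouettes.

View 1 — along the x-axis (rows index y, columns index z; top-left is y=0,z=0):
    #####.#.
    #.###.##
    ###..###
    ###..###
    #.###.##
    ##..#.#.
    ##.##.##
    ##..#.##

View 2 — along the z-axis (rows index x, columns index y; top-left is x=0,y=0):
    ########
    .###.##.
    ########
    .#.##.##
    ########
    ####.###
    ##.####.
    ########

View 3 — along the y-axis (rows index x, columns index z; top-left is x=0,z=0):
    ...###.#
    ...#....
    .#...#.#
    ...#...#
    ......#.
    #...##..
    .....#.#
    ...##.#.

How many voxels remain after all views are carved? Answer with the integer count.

before carving: 512 voxels (8×8×8)
[1] x-view keeps 45 columns → grid now 360
[2] z-view keeps 55 columns → grid now 310
[3] y-view keeps 19 columns → grid now 87

87 voxels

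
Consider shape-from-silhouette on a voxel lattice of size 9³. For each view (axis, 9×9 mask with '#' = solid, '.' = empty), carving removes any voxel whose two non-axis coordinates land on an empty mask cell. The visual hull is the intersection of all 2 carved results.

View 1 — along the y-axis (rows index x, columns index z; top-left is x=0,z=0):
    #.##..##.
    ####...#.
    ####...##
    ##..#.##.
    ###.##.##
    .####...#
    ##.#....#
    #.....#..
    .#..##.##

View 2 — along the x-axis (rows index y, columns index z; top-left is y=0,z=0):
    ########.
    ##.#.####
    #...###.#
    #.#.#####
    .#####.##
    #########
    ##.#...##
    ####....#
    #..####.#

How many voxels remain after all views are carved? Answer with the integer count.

290 voxels

full grid |V| = 729
V1 y: intersect with XZ mask (44 set) -- 396 left
V2 x: intersect with YZ mask (59 set) -- 290 left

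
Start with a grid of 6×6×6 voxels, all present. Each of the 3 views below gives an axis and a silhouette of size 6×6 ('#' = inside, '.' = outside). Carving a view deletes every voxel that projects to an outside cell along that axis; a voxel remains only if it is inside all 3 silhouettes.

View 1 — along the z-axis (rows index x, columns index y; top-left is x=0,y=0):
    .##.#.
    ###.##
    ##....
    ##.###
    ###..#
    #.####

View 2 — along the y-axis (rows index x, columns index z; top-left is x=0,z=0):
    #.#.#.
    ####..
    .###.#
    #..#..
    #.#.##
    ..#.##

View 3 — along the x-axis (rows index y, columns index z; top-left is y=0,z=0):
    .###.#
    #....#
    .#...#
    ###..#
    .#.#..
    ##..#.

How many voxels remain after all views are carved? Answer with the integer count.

full grid |V| = 216
step 1: project along z, AND mask (24/36) → |grid| = 144
step 2: project along y, AND mask (20/36) → |grid| = 78
step 3: project along x, AND mask (17/36) → |grid| = 33

voxel count = 33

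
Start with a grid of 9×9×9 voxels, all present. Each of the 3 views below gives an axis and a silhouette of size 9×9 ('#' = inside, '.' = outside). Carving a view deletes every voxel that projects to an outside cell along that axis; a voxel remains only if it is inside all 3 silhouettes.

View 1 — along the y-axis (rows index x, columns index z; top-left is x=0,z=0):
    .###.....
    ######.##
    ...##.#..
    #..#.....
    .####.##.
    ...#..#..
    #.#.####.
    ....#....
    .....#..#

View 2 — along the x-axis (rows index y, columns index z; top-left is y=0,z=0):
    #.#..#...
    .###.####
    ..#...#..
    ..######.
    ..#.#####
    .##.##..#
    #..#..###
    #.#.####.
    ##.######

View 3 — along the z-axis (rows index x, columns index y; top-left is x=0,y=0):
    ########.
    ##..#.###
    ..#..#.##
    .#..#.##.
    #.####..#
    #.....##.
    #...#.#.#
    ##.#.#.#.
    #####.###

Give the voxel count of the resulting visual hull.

initial block: 9^3 = 729
V1 y: intersect with XZ mask (33 set) -- 297 left
V2 x: intersect with YZ mask (48 set) -- 175 left
V3 z: intersect with XY mask (48 set) -- 105 left

voxel count = 105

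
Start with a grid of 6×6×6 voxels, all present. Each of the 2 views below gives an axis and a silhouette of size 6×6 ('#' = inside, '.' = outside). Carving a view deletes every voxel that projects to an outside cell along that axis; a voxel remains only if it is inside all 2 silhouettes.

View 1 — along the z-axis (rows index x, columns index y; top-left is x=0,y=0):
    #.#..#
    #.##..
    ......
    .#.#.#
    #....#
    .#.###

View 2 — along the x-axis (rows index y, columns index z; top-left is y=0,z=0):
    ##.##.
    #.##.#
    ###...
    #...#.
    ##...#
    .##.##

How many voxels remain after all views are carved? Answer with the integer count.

remaining voxels: 51

start: 6×6×6 = 216 voxels
carve view 1 (along z, XY-mask fill 15/36): 90 voxels remain
carve view 2 (along x, YZ-mask fill 20/36): 51 voxels remain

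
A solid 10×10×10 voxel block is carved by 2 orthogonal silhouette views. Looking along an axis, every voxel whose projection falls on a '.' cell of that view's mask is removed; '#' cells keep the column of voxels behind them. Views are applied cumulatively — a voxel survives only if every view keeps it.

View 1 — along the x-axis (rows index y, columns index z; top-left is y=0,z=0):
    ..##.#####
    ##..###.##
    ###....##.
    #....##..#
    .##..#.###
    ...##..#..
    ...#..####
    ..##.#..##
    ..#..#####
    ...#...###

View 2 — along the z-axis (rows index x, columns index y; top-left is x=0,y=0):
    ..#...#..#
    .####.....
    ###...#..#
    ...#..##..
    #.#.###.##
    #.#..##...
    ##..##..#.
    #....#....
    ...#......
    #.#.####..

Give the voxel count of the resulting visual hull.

start: 10×10×10 = 1000 voxels
after view 1 [x-axis, 52 of 100 cells solid] → remaining = 520
after view 2 [z-axis, 40 of 100 cells solid] → remaining = 208

remaining voxels: 208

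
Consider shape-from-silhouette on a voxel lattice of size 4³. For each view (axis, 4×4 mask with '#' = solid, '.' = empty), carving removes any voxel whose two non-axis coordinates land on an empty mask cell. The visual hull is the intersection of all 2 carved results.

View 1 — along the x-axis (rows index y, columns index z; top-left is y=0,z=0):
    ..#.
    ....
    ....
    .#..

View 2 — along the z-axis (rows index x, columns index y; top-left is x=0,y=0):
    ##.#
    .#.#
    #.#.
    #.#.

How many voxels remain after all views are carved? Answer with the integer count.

|visual hull| = 5

start: 4×4×4 = 64 voxels
after view 1 [x-axis, 2 of 16 cells solid] → remaining = 8
after view 2 [z-axis, 9 of 16 cells solid] → remaining = 5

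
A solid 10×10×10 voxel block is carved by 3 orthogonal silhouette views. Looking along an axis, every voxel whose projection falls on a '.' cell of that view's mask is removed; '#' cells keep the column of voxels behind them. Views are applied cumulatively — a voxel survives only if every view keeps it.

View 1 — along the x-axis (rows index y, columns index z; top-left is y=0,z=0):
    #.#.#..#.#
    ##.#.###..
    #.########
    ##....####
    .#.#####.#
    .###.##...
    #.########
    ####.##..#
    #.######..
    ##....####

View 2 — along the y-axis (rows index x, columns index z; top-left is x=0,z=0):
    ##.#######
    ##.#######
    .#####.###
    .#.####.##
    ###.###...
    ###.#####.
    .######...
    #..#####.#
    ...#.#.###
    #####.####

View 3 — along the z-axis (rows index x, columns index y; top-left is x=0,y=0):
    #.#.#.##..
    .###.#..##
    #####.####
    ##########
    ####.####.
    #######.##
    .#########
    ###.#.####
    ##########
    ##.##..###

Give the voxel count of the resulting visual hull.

397 voxels

start: 10×10×10 = 1000 voxels
V1 x: intersect with YZ mask (67 set) -- 670 left
V2 y: intersect with XZ mask (74 set) -- 495 left
V3 z: intersect with XY mask (81 set) -- 397 left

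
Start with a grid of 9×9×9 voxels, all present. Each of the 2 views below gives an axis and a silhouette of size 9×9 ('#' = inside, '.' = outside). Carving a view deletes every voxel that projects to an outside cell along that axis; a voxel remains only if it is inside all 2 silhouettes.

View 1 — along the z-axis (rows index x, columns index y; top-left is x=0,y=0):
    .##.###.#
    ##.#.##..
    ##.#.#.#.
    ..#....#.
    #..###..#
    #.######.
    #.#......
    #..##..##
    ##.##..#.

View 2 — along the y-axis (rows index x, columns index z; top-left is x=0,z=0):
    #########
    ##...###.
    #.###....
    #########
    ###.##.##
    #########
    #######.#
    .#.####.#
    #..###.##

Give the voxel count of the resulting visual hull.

|visual hull| = 291

initial block: 9^3 = 729
  1. axis=2 (XY plane), |mask|=42  ⇒  voxels=378
  2. axis=1 (XZ plane), |mask|=63  ⇒  voxels=291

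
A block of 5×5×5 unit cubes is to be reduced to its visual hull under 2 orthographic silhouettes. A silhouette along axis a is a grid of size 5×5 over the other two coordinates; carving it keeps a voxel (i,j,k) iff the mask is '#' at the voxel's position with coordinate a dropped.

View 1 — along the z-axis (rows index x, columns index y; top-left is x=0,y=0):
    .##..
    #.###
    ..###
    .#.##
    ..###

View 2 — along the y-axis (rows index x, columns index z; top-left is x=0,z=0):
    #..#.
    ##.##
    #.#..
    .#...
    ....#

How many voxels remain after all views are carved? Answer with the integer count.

32 voxels

initial block: 5^3 = 125
  1. axis=2 (XY plane), |mask|=15  ⇒  voxels=75
  2. axis=1 (XZ plane), |mask|=10  ⇒  voxels=32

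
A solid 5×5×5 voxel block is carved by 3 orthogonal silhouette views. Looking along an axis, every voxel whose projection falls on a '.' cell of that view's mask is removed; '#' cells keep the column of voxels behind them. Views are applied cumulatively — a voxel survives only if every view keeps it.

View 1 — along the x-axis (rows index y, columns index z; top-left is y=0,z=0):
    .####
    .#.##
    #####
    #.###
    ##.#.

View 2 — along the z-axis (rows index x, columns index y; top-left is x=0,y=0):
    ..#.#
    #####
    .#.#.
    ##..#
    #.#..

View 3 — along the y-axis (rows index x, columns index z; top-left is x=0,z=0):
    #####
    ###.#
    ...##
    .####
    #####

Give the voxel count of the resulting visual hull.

before carving: 125 voxels (5×5×5)
after view 1 [x-axis, 19 of 25 cells solid] → remaining = 95
after view 2 [z-axis, 14 of 25 cells solid] → remaining = 53
after view 3 [y-axis, 20 of 25 cells solid] → remaining = 44

44 voxels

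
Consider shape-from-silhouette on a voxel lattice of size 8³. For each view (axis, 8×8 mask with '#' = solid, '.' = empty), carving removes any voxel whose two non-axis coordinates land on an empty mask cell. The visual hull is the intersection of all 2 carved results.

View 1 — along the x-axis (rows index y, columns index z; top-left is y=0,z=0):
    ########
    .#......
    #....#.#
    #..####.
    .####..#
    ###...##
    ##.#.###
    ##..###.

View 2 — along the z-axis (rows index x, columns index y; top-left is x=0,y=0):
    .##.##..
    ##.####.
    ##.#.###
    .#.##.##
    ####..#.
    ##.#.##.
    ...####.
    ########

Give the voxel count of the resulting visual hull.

initial block: 8^3 = 512
V1 x: intersect with YZ mask (38 set) -- 304 left
V2 z: intersect with XY mask (43 set) -- 203 left

voxel count = 203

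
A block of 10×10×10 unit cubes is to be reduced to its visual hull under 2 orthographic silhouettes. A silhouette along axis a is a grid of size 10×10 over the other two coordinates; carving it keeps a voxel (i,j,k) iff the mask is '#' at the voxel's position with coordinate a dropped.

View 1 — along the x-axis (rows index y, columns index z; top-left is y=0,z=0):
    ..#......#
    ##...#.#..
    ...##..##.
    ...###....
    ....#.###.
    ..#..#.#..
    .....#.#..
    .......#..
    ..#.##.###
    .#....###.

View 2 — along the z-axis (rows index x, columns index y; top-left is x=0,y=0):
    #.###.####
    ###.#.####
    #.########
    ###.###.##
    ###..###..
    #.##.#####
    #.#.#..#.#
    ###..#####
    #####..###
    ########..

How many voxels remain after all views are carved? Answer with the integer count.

244 voxels

full grid |V| = 1000
step 1: project along x, AND mask (33/100) → |grid| = 330
step 2: project along z, AND mask (76/100) → |grid| = 244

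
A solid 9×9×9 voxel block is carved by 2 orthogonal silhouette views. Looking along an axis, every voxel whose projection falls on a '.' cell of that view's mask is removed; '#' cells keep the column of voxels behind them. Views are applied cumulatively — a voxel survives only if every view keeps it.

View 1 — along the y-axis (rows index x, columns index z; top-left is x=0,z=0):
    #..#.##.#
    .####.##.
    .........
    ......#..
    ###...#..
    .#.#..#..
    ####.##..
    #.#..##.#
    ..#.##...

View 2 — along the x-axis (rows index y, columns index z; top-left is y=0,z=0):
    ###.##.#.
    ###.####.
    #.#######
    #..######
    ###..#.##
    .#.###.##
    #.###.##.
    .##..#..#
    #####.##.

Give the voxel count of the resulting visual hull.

full grid |V| = 729
[1] y-view keeps 33 columns → grid now 297
[2] x-view keeps 57 columns → grid now 202

202 voxels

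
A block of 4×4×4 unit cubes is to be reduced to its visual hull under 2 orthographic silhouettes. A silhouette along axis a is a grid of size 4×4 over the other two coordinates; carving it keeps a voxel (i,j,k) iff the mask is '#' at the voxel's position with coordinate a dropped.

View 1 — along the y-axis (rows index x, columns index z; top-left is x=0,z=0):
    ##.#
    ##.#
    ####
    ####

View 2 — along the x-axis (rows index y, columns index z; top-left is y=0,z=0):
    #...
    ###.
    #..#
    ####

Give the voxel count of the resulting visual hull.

36 voxels

before carving: 64 voxels (4×4×4)
  1. axis=1 (XZ plane), |mask|=14  ⇒  voxels=56
  2. axis=0 (YZ plane), |mask|=10  ⇒  voxels=36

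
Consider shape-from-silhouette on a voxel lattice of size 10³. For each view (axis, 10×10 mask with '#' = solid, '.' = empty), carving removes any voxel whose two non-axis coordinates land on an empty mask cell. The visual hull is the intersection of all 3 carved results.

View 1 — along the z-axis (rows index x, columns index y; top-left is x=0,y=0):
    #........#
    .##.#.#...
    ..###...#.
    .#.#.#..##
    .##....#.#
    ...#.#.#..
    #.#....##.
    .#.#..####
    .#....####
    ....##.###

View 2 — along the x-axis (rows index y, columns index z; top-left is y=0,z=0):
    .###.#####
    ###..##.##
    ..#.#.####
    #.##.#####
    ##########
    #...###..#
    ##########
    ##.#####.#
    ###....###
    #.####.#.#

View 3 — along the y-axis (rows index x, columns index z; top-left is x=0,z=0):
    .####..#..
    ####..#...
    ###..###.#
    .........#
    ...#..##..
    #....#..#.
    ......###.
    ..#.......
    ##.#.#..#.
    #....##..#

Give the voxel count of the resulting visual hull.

before carving: 1000 voxels (10×10×10)
carve view 1 (along z, XY-mask fill 42/100): 420 voxels remain
carve view 2 (along x, YZ-mask fill 75/100): 308 voxels remain
carve view 3 (along y, XZ-mask fill 37/100): 117 voxels remain

remaining voxels: 117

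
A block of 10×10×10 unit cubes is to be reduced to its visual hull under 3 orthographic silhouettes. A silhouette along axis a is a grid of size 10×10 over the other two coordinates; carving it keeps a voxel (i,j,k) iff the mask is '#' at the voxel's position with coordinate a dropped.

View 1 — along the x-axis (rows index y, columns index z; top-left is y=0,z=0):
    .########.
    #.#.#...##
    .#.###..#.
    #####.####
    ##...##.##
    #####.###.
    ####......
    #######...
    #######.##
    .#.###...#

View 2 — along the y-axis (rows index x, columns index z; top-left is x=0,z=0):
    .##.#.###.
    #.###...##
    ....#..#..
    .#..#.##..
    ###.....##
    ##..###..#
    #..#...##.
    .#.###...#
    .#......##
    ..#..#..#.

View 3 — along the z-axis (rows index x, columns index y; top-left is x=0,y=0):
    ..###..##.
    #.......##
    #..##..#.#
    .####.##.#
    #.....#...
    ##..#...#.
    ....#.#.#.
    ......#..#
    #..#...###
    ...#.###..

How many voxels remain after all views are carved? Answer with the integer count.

start: 10×10×10 = 1000 voxels
carve view 1 (along x, YZ-mask fill 66/100): 660 voxels remain
carve view 2 (along y, XZ-mask fill 44/100): 297 voxels remain
carve view 3 (along z, XY-mask fill 40/100): 111 voxels remain

111 voxels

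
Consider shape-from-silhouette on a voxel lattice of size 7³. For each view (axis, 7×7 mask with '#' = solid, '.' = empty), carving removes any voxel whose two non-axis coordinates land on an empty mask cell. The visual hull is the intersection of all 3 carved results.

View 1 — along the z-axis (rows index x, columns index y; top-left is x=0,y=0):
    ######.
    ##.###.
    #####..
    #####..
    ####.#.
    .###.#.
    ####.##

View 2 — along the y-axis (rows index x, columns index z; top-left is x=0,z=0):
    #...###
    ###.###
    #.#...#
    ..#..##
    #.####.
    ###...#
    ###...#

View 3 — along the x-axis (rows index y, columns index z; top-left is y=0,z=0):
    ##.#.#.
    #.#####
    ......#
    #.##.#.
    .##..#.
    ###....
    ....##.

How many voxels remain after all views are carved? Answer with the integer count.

full grid |V| = 343
after view 1 [z-axis, 36 of 49 cells solid] → remaining = 252
after view 2 [y-axis, 29 of 49 cells solid] → remaining = 149
after view 3 [x-axis, 23 of 49 cells solid] → remaining = 79

79 voxels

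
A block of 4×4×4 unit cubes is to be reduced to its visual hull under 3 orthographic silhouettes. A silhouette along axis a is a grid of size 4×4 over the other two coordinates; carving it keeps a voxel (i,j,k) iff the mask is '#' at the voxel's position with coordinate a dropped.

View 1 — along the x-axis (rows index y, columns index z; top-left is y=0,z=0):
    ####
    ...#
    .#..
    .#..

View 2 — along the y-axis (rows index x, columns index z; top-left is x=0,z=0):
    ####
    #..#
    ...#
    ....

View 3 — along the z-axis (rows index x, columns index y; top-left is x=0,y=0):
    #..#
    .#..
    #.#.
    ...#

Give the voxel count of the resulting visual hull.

remaining voxels: 7

before carving: 64 voxels (4×4×4)
V1 x: intersect with YZ mask (7 set) -- 28 left
V2 y: intersect with XZ mask (7 set) -- 12 left
V3 z: intersect with XY mask (6 set) -- 7 left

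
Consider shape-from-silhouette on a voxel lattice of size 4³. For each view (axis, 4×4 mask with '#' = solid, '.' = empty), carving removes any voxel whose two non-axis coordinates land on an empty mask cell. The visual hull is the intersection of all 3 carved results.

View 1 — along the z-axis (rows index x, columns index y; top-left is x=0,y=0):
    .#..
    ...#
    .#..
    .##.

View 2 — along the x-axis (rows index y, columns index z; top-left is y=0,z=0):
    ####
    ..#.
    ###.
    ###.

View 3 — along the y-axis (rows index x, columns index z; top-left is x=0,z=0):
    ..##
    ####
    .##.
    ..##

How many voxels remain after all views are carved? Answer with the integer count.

full grid |V| = 64
V1 z: intersect with XY mask (5 set) -- 20 left
V2 x: intersect with YZ mask (11 set) -- 9 left
V3 y: intersect with XZ mask (10 set) -- 7 left

remaining voxels: 7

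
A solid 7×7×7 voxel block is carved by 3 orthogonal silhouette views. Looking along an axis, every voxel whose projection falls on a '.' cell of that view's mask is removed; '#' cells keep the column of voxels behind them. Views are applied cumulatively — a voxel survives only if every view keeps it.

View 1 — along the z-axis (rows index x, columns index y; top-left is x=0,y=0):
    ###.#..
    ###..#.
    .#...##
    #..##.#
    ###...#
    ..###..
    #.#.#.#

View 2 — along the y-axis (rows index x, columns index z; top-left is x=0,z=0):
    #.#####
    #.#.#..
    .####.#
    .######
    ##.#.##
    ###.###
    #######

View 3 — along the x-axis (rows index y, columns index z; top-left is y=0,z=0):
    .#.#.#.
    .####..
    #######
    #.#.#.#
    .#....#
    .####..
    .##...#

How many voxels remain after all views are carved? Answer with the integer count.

|visual hull| = 80

initial block: 7^3 = 343
step 1: project along z, AND mask (26/49) → |grid| = 182
step 2: project along y, AND mask (38/49) → |grid| = 141
step 3: project along x, AND mask (27/49) → |grid| = 80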